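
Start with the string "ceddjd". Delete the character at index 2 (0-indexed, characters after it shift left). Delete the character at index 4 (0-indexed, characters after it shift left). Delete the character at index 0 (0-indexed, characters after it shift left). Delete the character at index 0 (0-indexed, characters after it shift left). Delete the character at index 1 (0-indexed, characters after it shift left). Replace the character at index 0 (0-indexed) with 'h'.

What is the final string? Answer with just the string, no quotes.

Applying each edit step by step:
Start: "ceddjd"
Op 1 (delete idx 2 = 'd'): "ceddjd" -> "cedjd"
Op 2 (delete idx 4 = 'd'): "cedjd" -> "cedj"
Op 3 (delete idx 0 = 'c'): "cedj" -> "edj"
Op 4 (delete idx 0 = 'e'): "edj" -> "dj"
Op 5 (delete idx 1 = 'j'): "dj" -> "d"
Op 6 (replace idx 0: 'd' -> 'h'): "d" -> "h"

Answer: h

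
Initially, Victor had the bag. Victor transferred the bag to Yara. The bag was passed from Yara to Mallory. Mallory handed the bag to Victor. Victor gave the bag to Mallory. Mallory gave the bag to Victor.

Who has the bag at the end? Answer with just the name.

Answer: Victor

Derivation:
Tracking the bag through each event:
Start: Victor has the bag.
After event 1: Yara has the bag.
After event 2: Mallory has the bag.
After event 3: Victor has the bag.
After event 4: Mallory has the bag.
After event 5: Victor has the bag.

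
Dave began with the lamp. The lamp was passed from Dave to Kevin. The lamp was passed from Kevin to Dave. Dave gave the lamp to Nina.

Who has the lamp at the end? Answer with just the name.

Answer: Nina

Derivation:
Tracking the lamp through each event:
Start: Dave has the lamp.
After event 1: Kevin has the lamp.
After event 2: Dave has the lamp.
After event 3: Nina has the lamp.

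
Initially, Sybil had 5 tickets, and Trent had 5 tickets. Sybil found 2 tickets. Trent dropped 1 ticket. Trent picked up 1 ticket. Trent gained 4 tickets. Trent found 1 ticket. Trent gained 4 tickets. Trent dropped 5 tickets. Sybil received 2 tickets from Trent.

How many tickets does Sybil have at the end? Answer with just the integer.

Tracking counts step by step:
Start: Sybil=5, Trent=5
Event 1 (Sybil +2): Sybil: 5 -> 7. State: Sybil=7, Trent=5
Event 2 (Trent -1): Trent: 5 -> 4. State: Sybil=7, Trent=4
Event 3 (Trent +1): Trent: 4 -> 5. State: Sybil=7, Trent=5
Event 4 (Trent +4): Trent: 5 -> 9. State: Sybil=7, Trent=9
Event 5 (Trent +1): Trent: 9 -> 10. State: Sybil=7, Trent=10
Event 6 (Trent +4): Trent: 10 -> 14. State: Sybil=7, Trent=14
Event 7 (Trent -5): Trent: 14 -> 9. State: Sybil=7, Trent=9
Event 8 (Trent -> Sybil, 2): Trent: 9 -> 7, Sybil: 7 -> 9. State: Sybil=9, Trent=7

Sybil's final count: 9

Answer: 9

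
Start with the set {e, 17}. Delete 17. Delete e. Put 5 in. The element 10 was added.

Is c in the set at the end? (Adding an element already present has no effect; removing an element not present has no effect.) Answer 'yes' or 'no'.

Answer: no

Derivation:
Tracking the set through each operation:
Start: {17, e}
Event 1 (remove 17): removed. Set: {e}
Event 2 (remove e): removed. Set: {}
Event 3 (add 5): added. Set: {5}
Event 4 (add 10): added. Set: {10, 5}

Final set: {10, 5} (size 2)
c is NOT in the final set.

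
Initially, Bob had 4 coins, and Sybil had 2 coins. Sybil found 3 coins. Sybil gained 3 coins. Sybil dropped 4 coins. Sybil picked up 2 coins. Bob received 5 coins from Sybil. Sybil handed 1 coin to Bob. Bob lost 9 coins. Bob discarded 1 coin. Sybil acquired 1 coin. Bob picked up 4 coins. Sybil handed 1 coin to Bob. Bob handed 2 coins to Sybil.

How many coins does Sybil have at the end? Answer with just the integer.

Tracking counts step by step:
Start: Bob=4, Sybil=2
Event 1 (Sybil +3): Sybil: 2 -> 5. State: Bob=4, Sybil=5
Event 2 (Sybil +3): Sybil: 5 -> 8. State: Bob=4, Sybil=8
Event 3 (Sybil -4): Sybil: 8 -> 4. State: Bob=4, Sybil=4
Event 4 (Sybil +2): Sybil: 4 -> 6. State: Bob=4, Sybil=6
Event 5 (Sybil -> Bob, 5): Sybil: 6 -> 1, Bob: 4 -> 9. State: Bob=9, Sybil=1
Event 6 (Sybil -> Bob, 1): Sybil: 1 -> 0, Bob: 9 -> 10. State: Bob=10, Sybil=0
Event 7 (Bob -9): Bob: 10 -> 1. State: Bob=1, Sybil=0
Event 8 (Bob -1): Bob: 1 -> 0. State: Bob=0, Sybil=0
Event 9 (Sybil +1): Sybil: 0 -> 1. State: Bob=0, Sybil=1
Event 10 (Bob +4): Bob: 0 -> 4. State: Bob=4, Sybil=1
Event 11 (Sybil -> Bob, 1): Sybil: 1 -> 0, Bob: 4 -> 5. State: Bob=5, Sybil=0
Event 12 (Bob -> Sybil, 2): Bob: 5 -> 3, Sybil: 0 -> 2. State: Bob=3, Sybil=2

Sybil's final count: 2

Answer: 2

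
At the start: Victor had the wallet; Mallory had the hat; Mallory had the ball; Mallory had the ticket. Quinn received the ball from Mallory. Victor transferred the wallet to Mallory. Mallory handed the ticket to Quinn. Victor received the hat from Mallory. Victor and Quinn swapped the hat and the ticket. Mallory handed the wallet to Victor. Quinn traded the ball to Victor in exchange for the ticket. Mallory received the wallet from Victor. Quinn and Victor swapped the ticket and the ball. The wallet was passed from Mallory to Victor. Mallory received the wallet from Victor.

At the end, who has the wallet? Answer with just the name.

Tracking all object holders:
Start: wallet:Victor, hat:Mallory, ball:Mallory, ticket:Mallory
Event 1 (give ball: Mallory -> Quinn). State: wallet:Victor, hat:Mallory, ball:Quinn, ticket:Mallory
Event 2 (give wallet: Victor -> Mallory). State: wallet:Mallory, hat:Mallory, ball:Quinn, ticket:Mallory
Event 3 (give ticket: Mallory -> Quinn). State: wallet:Mallory, hat:Mallory, ball:Quinn, ticket:Quinn
Event 4 (give hat: Mallory -> Victor). State: wallet:Mallory, hat:Victor, ball:Quinn, ticket:Quinn
Event 5 (swap hat<->ticket: now hat:Quinn, ticket:Victor). State: wallet:Mallory, hat:Quinn, ball:Quinn, ticket:Victor
Event 6 (give wallet: Mallory -> Victor). State: wallet:Victor, hat:Quinn, ball:Quinn, ticket:Victor
Event 7 (swap ball<->ticket: now ball:Victor, ticket:Quinn). State: wallet:Victor, hat:Quinn, ball:Victor, ticket:Quinn
Event 8 (give wallet: Victor -> Mallory). State: wallet:Mallory, hat:Quinn, ball:Victor, ticket:Quinn
Event 9 (swap ticket<->ball: now ticket:Victor, ball:Quinn). State: wallet:Mallory, hat:Quinn, ball:Quinn, ticket:Victor
Event 10 (give wallet: Mallory -> Victor). State: wallet:Victor, hat:Quinn, ball:Quinn, ticket:Victor
Event 11 (give wallet: Victor -> Mallory). State: wallet:Mallory, hat:Quinn, ball:Quinn, ticket:Victor

Final state: wallet:Mallory, hat:Quinn, ball:Quinn, ticket:Victor
The wallet is held by Mallory.

Answer: Mallory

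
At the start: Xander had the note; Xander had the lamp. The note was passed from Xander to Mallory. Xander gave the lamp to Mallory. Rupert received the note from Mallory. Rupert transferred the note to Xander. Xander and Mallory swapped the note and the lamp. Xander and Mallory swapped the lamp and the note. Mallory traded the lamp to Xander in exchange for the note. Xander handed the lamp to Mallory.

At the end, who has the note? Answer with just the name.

Tracking all object holders:
Start: note:Xander, lamp:Xander
Event 1 (give note: Xander -> Mallory). State: note:Mallory, lamp:Xander
Event 2 (give lamp: Xander -> Mallory). State: note:Mallory, lamp:Mallory
Event 3 (give note: Mallory -> Rupert). State: note:Rupert, lamp:Mallory
Event 4 (give note: Rupert -> Xander). State: note:Xander, lamp:Mallory
Event 5 (swap note<->lamp: now note:Mallory, lamp:Xander). State: note:Mallory, lamp:Xander
Event 6 (swap lamp<->note: now lamp:Mallory, note:Xander). State: note:Xander, lamp:Mallory
Event 7 (swap lamp<->note: now lamp:Xander, note:Mallory). State: note:Mallory, lamp:Xander
Event 8 (give lamp: Xander -> Mallory). State: note:Mallory, lamp:Mallory

Final state: note:Mallory, lamp:Mallory
The note is held by Mallory.

Answer: Mallory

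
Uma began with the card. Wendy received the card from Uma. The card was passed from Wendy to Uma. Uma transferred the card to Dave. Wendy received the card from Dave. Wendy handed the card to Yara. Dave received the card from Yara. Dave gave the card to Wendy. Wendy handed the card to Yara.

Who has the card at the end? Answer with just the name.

Tracking the card through each event:
Start: Uma has the card.
After event 1: Wendy has the card.
After event 2: Uma has the card.
After event 3: Dave has the card.
After event 4: Wendy has the card.
After event 5: Yara has the card.
After event 6: Dave has the card.
After event 7: Wendy has the card.
After event 8: Yara has the card.

Answer: Yara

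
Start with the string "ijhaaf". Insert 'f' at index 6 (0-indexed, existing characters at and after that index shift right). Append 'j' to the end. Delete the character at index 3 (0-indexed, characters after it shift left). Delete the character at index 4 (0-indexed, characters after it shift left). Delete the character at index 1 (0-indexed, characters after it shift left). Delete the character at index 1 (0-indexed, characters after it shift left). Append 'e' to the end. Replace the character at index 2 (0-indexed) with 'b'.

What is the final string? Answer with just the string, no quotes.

Applying each edit step by step:
Start: "ijhaaf"
Op 1 (insert 'f' at idx 6): "ijhaaf" -> "ijhaaff"
Op 2 (append 'j'): "ijhaaff" -> "ijhaaffj"
Op 3 (delete idx 3 = 'a'): "ijhaaffj" -> "ijhaffj"
Op 4 (delete idx 4 = 'f'): "ijhaffj" -> "ijhafj"
Op 5 (delete idx 1 = 'j'): "ijhafj" -> "ihafj"
Op 6 (delete idx 1 = 'h'): "ihafj" -> "iafj"
Op 7 (append 'e'): "iafj" -> "iafje"
Op 8 (replace idx 2: 'f' -> 'b'): "iafje" -> "iabje"

Answer: iabje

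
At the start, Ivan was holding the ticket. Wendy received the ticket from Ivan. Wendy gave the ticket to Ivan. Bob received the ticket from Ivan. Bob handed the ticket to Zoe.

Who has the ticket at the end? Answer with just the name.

Tracking the ticket through each event:
Start: Ivan has the ticket.
After event 1: Wendy has the ticket.
After event 2: Ivan has the ticket.
After event 3: Bob has the ticket.
After event 4: Zoe has the ticket.

Answer: Zoe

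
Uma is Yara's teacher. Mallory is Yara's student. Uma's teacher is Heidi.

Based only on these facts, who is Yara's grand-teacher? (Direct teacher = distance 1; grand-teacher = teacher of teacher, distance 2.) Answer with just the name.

Reconstructing the teacher chain from the given facts:
  Heidi -> Uma -> Yara -> Mallory
(each arrow means 'teacher of the next')
Positions in the chain (0 = top):
  position of Heidi: 0
  position of Uma: 1
  position of Yara: 2
  position of Mallory: 3

Yara is at position 2; the grand-teacher is 2 steps up the chain, i.e. position 0: Heidi.

Answer: Heidi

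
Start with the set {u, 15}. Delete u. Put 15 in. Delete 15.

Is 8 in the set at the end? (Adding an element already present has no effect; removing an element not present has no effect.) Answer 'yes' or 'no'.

Answer: no

Derivation:
Tracking the set through each operation:
Start: {15, u}
Event 1 (remove u): removed. Set: {15}
Event 2 (add 15): already present, no change. Set: {15}
Event 3 (remove 15): removed. Set: {}

Final set: {} (size 0)
8 is NOT in the final set.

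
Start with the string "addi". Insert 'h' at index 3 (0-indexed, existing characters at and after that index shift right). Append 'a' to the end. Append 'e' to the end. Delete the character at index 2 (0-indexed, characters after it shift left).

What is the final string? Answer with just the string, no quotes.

Answer: adhiae

Derivation:
Applying each edit step by step:
Start: "addi"
Op 1 (insert 'h' at idx 3): "addi" -> "addhi"
Op 2 (append 'a'): "addhi" -> "addhia"
Op 3 (append 'e'): "addhia" -> "addhiae"
Op 4 (delete idx 2 = 'd'): "addhiae" -> "adhiae"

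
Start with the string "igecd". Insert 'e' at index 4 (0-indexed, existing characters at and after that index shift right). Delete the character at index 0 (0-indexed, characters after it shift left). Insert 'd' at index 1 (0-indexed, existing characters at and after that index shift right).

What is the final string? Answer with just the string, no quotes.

Applying each edit step by step:
Start: "igecd"
Op 1 (insert 'e' at idx 4): "igecd" -> "igeced"
Op 2 (delete idx 0 = 'i'): "igeced" -> "geced"
Op 3 (insert 'd' at idx 1): "geced" -> "gdeced"

Answer: gdeced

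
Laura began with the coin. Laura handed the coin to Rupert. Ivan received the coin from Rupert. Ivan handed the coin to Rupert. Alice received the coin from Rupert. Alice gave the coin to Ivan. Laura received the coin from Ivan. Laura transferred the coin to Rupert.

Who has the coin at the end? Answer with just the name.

Answer: Rupert

Derivation:
Tracking the coin through each event:
Start: Laura has the coin.
After event 1: Rupert has the coin.
After event 2: Ivan has the coin.
After event 3: Rupert has the coin.
After event 4: Alice has the coin.
After event 5: Ivan has the coin.
After event 6: Laura has the coin.
After event 7: Rupert has the coin.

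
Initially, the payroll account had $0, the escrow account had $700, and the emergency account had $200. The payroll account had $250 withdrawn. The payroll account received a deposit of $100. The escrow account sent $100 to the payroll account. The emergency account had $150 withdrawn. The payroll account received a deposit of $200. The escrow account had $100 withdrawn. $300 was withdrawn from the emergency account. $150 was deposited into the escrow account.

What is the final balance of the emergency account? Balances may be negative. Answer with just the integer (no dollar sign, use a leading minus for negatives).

Answer: -250

Derivation:
Tracking account balances step by step:
Start: payroll=0, escrow=700, emergency=200
Event 1 (withdraw 250 from payroll): payroll: 0 - 250 = -250. Balances: payroll=-250, escrow=700, emergency=200
Event 2 (deposit 100 to payroll): payroll: -250 + 100 = -150. Balances: payroll=-150, escrow=700, emergency=200
Event 3 (transfer 100 escrow -> payroll): escrow: 700 - 100 = 600, payroll: -150 + 100 = -50. Balances: payroll=-50, escrow=600, emergency=200
Event 4 (withdraw 150 from emergency): emergency: 200 - 150 = 50. Balances: payroll=-50, escrow=600, emergency=50
Event 5 (deposit 200 to payroll): payroll: -50 + 200 = 150. Balances: payroll=150, escrow=600, emergency=50
Event 6 (withdraw 100 from escrow): escrow: 600 - 100 = 500. Balances: payroll=150, escrow=500, emergency=50
Event 7 (withdraw 300 from emergency): emergency: 50 - 300 = -250. Balances: payroll=150, escrow=500, emergency=-250
Event 8 (deposit 150 to escrow): escrow: 500 + 150 = 650. Balances: payroll=150, escrow=650, emergency=-250

Final balance of emergency: -250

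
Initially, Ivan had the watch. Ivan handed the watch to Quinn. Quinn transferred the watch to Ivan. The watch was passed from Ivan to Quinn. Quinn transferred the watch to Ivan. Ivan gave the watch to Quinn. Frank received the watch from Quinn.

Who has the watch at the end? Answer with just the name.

Answer: Frank

Derivation:
Tracking the watch through each event:
Start: Ivan has the watch.
After event 1: Quinn has the watch.
After event 2: Ivan has the watch.
After event 3: Quinn has the watch.
After event 4: Ivan has the watch.
After event 5: Quinn has the watch.
After event 6: Frank has the watch.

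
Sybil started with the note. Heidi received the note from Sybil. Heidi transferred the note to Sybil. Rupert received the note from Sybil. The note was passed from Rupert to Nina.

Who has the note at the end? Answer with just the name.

Tracking the note through each event:
Start: Sybil has the note.
After event 1: Heidi has the note.
After event 2: Sybil has the note.
After event 3: Rupert has the note.
After event 4: Nina has the note.

Answer: Nina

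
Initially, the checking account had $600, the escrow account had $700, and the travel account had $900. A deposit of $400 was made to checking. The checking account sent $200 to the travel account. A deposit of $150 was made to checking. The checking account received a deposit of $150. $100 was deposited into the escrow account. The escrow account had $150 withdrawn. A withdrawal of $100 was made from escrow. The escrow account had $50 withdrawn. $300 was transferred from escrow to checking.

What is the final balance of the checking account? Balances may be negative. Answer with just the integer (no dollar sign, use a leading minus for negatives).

Answer: 1400

Derivation:
Tracking account balances step by step:
Start: checking=600, escrow=700, travel=900
Event 1 (deposit 400 to checking): checking: 600 + 400 = 1000. Balances: checking=1000, escrow=700, travel=900
Event 2 (transfer 200 checking -> travel): checking: 1000 - 200 = 800, travel: 900 + 200 = 1100. Balances: checking=800, escrow=700, travel=1100
Event 3 (deposit 150 to checking): checking: 800 + 150 = 950. Balances: checking=950, escrow=700, travel=1100
Event 4 (deposit 150 to checking): checking: 950 + 150 = 1100. Balances: checking=1100, escrow=700, travel=1100
Event 5 (deposit 100 to escrow): escrow: 700 + 100 = 800. Balances: checking=1100, escrow=800, travel=1100
Event 6 (withdraw 150 from escrow): escrow: 800 - 150 = 650. Balances: checking=1100, escrow=650, travel=1100
Event 7 (withdraw 100 from escrow): escrow: 650 - 100 = 550. Balances: checking=1100, escrow=550, travel=1100
Event 8 (withdraw 50 from escrow): escrow: 550 - 50 = 500. Balances: checking=1100, escrow=500, travel=1100
Event 9 (transfer 300 escrow -> checking): escrow: 500 - 300 = 200, checking: 1100 + 300 = 1400. Balances: checking=1400, escrow=200, travel=1100

Final balance of checking: 1400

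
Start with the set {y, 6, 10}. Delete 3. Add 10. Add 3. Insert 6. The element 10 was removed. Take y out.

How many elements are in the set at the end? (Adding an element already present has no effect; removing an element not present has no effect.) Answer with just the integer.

Tracking the set through each operation:
Start: {10, 6, y}
Event 1 (remove 3): not present, no change. Set: {10, 6, y}
Event 2 (add 10): already present, no change. Set: {10, 6, y}
Event 3 (add 3): added. Set: {10, 3, 6, y}
Event 4 (add 6): already present, no change. Set: {10, 3, 6, y}
Event 5 (remove 10): removed. Set: {3, 6, y}
Event 6 (remove y): removed. Set: {3, 6}

Final set: {3, 6} (size 2)

Answer: 2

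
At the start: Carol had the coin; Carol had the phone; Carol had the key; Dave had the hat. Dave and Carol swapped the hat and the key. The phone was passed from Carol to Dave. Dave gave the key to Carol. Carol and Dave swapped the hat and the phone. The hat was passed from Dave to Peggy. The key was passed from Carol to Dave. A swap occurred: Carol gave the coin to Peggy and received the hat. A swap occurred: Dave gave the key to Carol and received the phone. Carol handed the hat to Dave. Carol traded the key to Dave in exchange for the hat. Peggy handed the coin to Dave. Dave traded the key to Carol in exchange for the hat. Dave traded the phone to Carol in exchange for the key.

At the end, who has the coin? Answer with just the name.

Tracking all object holders:
Start: coin:Carol, phone:Carol, key:Carol, hat:Dave
Event 1 (swap hat<->key: now hat:Carol, key:Dave). State: coin:Carol, phone:Carol, key:Dave, hat:Carol
Event 2 (give phone: Carol -> Dave). State: coin:Carol, phone:Dave, key:Dave, hat:Carol
Event 3 (give key: Dave -> Carol). State: coin:Carol, phone:Dave, key:Carol, hat:Carol
Event 4 (swap hat<->phone: now hat:Dave, phone:Carol). State: coin:Carol, phone:Carol, key:Carol, hat:Dave
Event 5 (give hat: Dave -> Peggy). State: coin:Carol, phone:Carol, key:Carol, hat:Peggy
Event 6 (give key: Carol -> Dave). State: coin:Carol, phone:Carol, key:Dave, hat:Peggy
Event 7 (swap coin<->hat: now coin:Peggy, hat:Carol). State: coin:Peggy, phone:Carol, key:Dave, hat:Carol
Event 8 (swap key<->phone: now key:Carol, phone:Dave). State: coin:Peggy, phone:Dave, key:Carol, hat:Carol
Event 9 (give hat: Carol -> Dave). State: coin:Peggy, phone:Dave, key:Carol, hat:Dave
Event 10 (swap key<->hat: now key:Dave, hat:Carol). State: coin:Peggy, phone:Dave, key:Dave, hat:Carol
Event 11 (give coin: Peggy -> Dave). State: coin:Dave, phone:Dave, key:Dave, hat:Carol
Event 12 (swap key<->hat: now key:Carol, hat:Dave). State: coin:Dave, phone:Dave, key:Carol, hat:Dave
Event 13 (swap phone<->key: now phone:Carol, key:Dave). State: coin:Dave, phone:Carol, key:Dave, hat:Dave

Final state: coin:Dave, phone:Carol, key:Dave, hat:Dave
The coin is held by Dave.

Answer: Dave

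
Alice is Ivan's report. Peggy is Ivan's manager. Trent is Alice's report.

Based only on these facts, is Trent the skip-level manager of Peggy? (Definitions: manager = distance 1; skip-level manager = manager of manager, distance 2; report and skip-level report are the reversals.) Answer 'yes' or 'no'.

Reconstructing the manager chain from the given facts:
  Peggy -> Ivan -> Alice -> Trent
(each arrow means 'manager of the next')
Positions in the chain (0 = top):
  position of Peggy: 0
  position of Ivan: 1
  position of Alice: 2
  position of Trent: 3

Trent is at position 3, Peggy is at position 0; signed distance (j - i) = -3.
'skip-level manager' requires j - i = 2. Actual distance is -3, so the relation does NOT hold.

Answer: no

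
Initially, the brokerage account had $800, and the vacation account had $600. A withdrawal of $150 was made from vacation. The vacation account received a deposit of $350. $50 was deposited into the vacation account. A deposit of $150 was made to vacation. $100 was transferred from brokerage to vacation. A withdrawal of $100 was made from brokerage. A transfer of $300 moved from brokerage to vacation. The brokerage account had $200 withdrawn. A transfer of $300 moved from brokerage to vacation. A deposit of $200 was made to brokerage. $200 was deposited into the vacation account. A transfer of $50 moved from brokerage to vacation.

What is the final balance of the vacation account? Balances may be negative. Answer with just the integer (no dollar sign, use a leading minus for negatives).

Tracking account balances step by step:
Start: brokerage=800, vacation=600
Event 1 (withdraw 150 from vacation): vacation: 600 - 150 = 450. Balances: brokerage=800, vacation=450
Event 2 (deposit 350 to vacation): vacation: 450 + 350 = 800. Balances: brokerage=800, vacation=800
Event 3 (deposit 50 to vacation): vacation: 800 + 50 = 850. Balances: brokerage=800, vacation=850
Event 4 (deposit 150 to vacation): vacation: 850 + 150 = 1000. Balances: brokerage=800, vacation=1000
Event 5 (transfer 100 brokerage -> vacation): brokerage: 800 - 100 = 700, vacation: 1000 + 100 = 1100. Balances: brokerage=700, vacation=1100
Event 6 (withdraw 100 from brokerage): brokerage: 700 - 100 = 600. Balances: brokerage=600, vacation=1100
Event 7 (transfer 300 brokerage -> vacation): brokerage: 600 - 300 = 300, vacation: 1100 + 300 = 1400. Balances: brokerage=300, vacation=1400
Event 8 (withdraw 200 from brokerage): brokerage: 300 - 200 = 100. Balances: brokerage=100, vacation=1400
Event 9 (transfer 300 brokerage -> vacation): brokerage: 100 - 300 = -200, vacation: 1400 + 300 = 1700. Balances: brokerage=-200, vacation=1700
Event 10 (deposit 200 to brokerage): brokerage: -200 + 200 = 0. Balances: brokerage=0, vacation=1700
Event 11 (deposit 200 to vacation): vacation: 1700 + 200 = 1900. Balances: brokerage=0, vacation=1900
Event 12 (transfer 50 brokerage -> vacation): brokerage: 0 - 50 = -50, vacation: 1900 + 50 = 1950. Balances: brokerage=-50, vacation=1950

Final balance of vacation: 1950

Answer: 1950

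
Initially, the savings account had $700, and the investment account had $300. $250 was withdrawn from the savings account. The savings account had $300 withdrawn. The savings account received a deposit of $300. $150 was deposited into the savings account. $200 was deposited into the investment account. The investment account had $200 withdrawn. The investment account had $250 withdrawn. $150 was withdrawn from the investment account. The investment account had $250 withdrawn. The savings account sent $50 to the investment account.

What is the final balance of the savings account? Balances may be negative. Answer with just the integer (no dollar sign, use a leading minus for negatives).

Answer: 550

Derivation:
Tracking account balances step by step:
Start: savings=700, investment=300
Event 1 (withdraw 250 from savings): savings: 700 - 250 = 450. Balances: savings=450, investment=300
Event 2 (withdraw 300 from savings): savings: 450 - 300 = 150. Balances: savings=150, investment=300
Event 3 (deposit 300 to savings): savings: 150 + 300 = 450. Balances: savings=450, investment=300
Event 4 (deposit 150 to savings): savings: 450 + 150 = 600. Balances: savings=600, investment=300
Event 5 (deposit 200 to investment): investment: 300 + 200 = 500. Balances: savings=600, investment=500
Event 6 (withdraw 200 from investment): investment: 500 - 200 = 300. Balances: savings=600, investment=300
Event 7 (withdraw 250 from investment): investment: 300 - 250 = 50. Balances: savings=600, investment=50
Event 8 (withdraw 150 from investment): investment: 50 - 150 = -100. Balances: savings=600, investment=-100
Event 9 (withdraw 250 from investment): investment: -100 - 250 = -350. Balances: savings=600, investment=-350
Event 10 (transfer 50 savings -> investment): savings: 600 - 50 = 550, investment: -350 + 50 = -300. Balances: savings=550, investment=-300

Final balance of savings: 550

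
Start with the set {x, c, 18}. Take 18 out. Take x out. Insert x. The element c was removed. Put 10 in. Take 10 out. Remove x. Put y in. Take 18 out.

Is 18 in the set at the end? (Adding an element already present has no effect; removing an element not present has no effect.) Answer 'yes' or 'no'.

Answer: no

Derivation:
Tracking the set through each operation:
Start: {18, c, x}
Event 1 (remove 18): removed. Set: {c, x}
Event 2 (remove x): removed. Set: {c}
Event 3 (add x): added. Set: {c, x}
Event 4 (remove c): removed. Set: {x}
Event 5 (add 10): added. Set: {10, x}
Event 6 (remove 10): removed. Set: {x}
Event 7 (remove x): removed. Set: {}
Event 8 (add y): added. Set: {y}
Event 9 (remove 18): not present, no change. Set: {y}

Final set: {y} (size 1)
18 is NOT in the final set.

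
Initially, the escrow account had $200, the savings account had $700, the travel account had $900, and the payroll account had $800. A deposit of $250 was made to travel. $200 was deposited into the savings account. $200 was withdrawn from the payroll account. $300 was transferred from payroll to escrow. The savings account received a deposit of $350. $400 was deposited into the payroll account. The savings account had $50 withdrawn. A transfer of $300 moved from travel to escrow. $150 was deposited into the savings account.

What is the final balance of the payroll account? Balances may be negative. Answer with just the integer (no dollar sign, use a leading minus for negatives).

Answer: 700

Derivation:
Tracking account balances step by step:
Start: escrow=200, savings=700, travel=900, payroll=800
Event 1 (deposit 250 to travel): travel: 900 + 250 = 1150. Balances: escrow=200, savings=700, travel=1150, payroll=800
Event 2 (deposit 200 to savings): savings: 700 + 200 = 900. Balances: escrow=200, savings=900, travel=1150, payroll=800
Event 3 (withdraw 200 from payroll): payroll: 800 - 200 = 600. Balances: escrow=200, savings=900, travel=1150, payroll=600
Event 4 (transfer 300 payroll -> escrow): payroll: 600 - 300 = 300, escrow: 200 + 300 = 500. Balances: escrow=500, savings=900, travel=1150, payroll=300
Event 5 (deposit 350 to savings): savings: 900 + 350 = 1250. Balances: escrow=500, savings=1250, travel=1150, payroll=300
Event 6 (deposit 400 to payroll): payroll: 300 + 400 = 700. Balances: escrow=500, savings=1250, travel=1150, payroll=700
Event 7 (withdraw 50 from savings): savings: 1250 - 50 = 1200. Balances: escrow=500, savings=1200, travel=1150, payroll=700
Event 8 (transfer 300 travel -> escrow): travel: 1150 - 300 = 850, escrow: 500 + 300 = 800. Balances: escrow=800, savings=1200, travel=850, payroll=700
Event 9 (deposit 150 to savings): savings: 1200 + 150 = 1350. Balances: escrow=800, savings=1350, travel=850, payroll=700

Final balance of payroll: 700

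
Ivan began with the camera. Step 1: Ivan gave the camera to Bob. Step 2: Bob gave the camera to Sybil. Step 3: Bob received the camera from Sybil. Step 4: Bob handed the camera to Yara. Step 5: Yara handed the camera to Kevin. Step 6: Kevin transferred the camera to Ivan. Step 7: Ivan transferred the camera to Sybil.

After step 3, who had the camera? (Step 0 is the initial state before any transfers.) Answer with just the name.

Answer: Bob

Derivation:
Tracking the camera holder through step 3:
After step 0 (start): Ivan
After step 1: Bob
After step 2: Sybil
After step 3: Bob

At step 3, the holder is Bob.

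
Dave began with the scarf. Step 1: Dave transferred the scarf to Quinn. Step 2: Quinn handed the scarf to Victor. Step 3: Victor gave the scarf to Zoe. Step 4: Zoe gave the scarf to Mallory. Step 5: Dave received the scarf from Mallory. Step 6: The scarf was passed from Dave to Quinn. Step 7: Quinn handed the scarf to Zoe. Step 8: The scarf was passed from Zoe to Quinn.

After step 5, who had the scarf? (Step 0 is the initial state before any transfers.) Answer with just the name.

Answer: Dave

Derivation:
Tracking the scarf holder through step 5:
After step 0 (start): Dave
After step 1: Quinn
After step 2: Victor
After step 3: Zoe
After step 4: Mallory
After step 5: Dave

At step 5, the holder is Dave.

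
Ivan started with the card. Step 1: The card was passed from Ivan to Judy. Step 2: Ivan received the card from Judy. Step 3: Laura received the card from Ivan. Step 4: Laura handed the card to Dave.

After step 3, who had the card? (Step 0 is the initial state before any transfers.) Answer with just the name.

Tracking the card holder through step 3:
After step 0 (start): Ivan
After step 1: Judy
After step 2: Ivan
After step 3: Laura

At step 3, the holder is Laura.

Answer: Laura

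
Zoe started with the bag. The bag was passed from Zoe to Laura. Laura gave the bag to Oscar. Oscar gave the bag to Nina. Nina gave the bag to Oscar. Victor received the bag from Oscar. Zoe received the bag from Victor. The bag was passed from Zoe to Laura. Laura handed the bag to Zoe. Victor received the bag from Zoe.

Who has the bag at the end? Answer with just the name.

Answer: Victor

Derivation:
Tracking the bag through each event:
Start: Zoe has the bag.
After event 1: Laura has the bag.
After event 2: Oscar has the bag.
After event 3: Nina has the bag.
After event 4: Oscar has the bag.
After event 5: Victor has the bag.
After event 6: Zoe has the bag.
After event 7: Laura has the bag.
After event 8: Zoe has the bag.
After event 9: Victor has the bag.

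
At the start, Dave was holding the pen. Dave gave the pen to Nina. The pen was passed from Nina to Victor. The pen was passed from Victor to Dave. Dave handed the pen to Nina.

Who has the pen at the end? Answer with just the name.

Answer: Nina

Derivation:
Tracking the pen through each event:
Start: Dave has the pen.
After event 1: Nina has the pen.
After event 2: Victor has the pen.
After event 3: Dave has the pen.
After event 4: Nina has the pen.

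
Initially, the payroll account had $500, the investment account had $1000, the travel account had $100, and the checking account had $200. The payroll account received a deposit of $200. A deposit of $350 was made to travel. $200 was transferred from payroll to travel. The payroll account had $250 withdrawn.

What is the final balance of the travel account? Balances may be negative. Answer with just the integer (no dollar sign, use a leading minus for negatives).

Answer: 650

Derivation:
Tracking account balances step by step:
Start: payroll=500, investment=1000, travel=100, checking=200
Event 1 (deposit 200 to payroll): payroll: 500 + 200 = 700. Balances: payroll=700, investment=1000, travel=100, checking=200
Event 2 (deposit 350 to travel): travel: 100 + 350 = 450. Balances: payroll=700, investment=1000, travel=450, checking=200
Event 3 (transfer 200 payroll -> travel): payroll: 700 - 200 = 500, travel: 450 + 200 = 650. Balances: payroll=500, investment=1000, travel=650, checking=200
Event 4 (withdraw 250 from payroll): payroll: 500 - 250 = 250. Balances: payroll=250, investment=1000, travel=650, checking=200

Final balance of travel: 650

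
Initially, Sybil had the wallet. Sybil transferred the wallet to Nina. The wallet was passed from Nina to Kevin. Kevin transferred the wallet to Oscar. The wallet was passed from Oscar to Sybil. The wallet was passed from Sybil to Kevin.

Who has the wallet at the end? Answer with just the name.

Answer: Kevin

Derivation:
Tracking the wallet through each event:
Start: Sybil has the wallet.
After event 1: Nina has the wallet.
After event 2: Kevin has the wallet.
After event 3: Oscar has the wallet.
After event 4: Sybil has the wallet.
After event 5: Kevin has the wallet.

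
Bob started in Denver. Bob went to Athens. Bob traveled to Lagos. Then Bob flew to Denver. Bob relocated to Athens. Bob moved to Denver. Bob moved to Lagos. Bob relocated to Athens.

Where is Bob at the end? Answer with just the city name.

Tracking Bob's location:
Start: Bob is in Denver.
After move 1: Denver -> Athens. Bob is in Athens.
After move 2: Athens -> Lagos. Bob is in Lagos.
After move 3: Lagos -> Denver. Bob is in Denver.
After move 4: Denver -> Athens. Bob is in Athens.
After move 5: Athens -> Denver. Bob is in Denver.
After move 6: Denver -> Lagos. Bob is in Lagos.
After move 7: Lagos -> Athens. Bob is in Athens.

Answer: Athens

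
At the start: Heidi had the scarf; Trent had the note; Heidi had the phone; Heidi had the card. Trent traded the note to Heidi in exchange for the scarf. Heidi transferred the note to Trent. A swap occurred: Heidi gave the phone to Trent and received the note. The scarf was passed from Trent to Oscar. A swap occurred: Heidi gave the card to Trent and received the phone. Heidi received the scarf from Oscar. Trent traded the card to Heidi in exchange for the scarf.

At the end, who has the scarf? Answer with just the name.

Tracking all object holders:
Start: scarf:Heidi, note:Trent, phone:Heidi, card:Heidi
Event 1 (swap note<->scarf: now note:Heidi, scarf:Trent). State: scarf:Trent, note:Heidi, phone:Heidi, card:Heidi
Event 2 (give note: Heidi -> Trent). State: scarf:Trent, note:Trent, phone:Heidi, card:Heidi
Event 3 (swap phone<->note: now phone:Trent, note:Heidi). State: scarf:Trent, note:Heidi, phone:Trent, card:Heidi
Event 4 (give scarf: Trent -> Oscar). State: scarf:Oscar, note:Heidi, phone:Trent, card:Heidi
Event 5 (swap card<->phone: now card:Trent, phone:Heidi). State: scarf:Oscar, note:Heidi, phone:Heidi, card:Trent
Event 6 (give scarf: Oscar -> Heidi). State: scarf:Heidi, note:Heidi, phone:Heidi, card:Trent
Event 7 (swap card<->scarf: now card:Heidi, scarf:Trent). State: scarf:Trent, note:Heidi, phone:Heidi, card:Heidi

Final state: scarf:Trent, note:Heidi, phone:Heidi, card:Heidi
The scarf is held by Trent.

Answer: Trent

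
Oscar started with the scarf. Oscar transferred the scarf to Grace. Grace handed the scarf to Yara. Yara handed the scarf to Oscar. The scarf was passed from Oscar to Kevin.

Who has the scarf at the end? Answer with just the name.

Tracking the scarf through each event:
Start: Oscar has the scarf.
After event 1: Grace has the scarf.
After event 2: Yara has the scarf.
After event 3: Oscar has the scarf.
After event 4: Kevin has the scarf.

Answer: Kevin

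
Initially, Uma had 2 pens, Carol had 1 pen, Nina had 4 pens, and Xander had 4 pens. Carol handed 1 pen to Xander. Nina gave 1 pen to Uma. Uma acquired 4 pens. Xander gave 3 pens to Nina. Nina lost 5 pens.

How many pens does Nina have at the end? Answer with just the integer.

Tracking counts step by step:
Start: Uma=2, Carol=1, Nina=4, Xander=4
Event 1 (Carol -> Xander, 1): Carol: 1 -> 0, Xander: 4 -> 5. State: Uma=2, Carol=0, Nina=4, Xander=5
Event 2 (Nina -> Uma, 1): Nina: 4 -> 3, Uma: 2 -> 3. State: Uma=3, Carol=0, Nina=3, Xander=5
Event 3 (Uma +4): Uma: 3 -> 7. State: Uma=7, Carol=0, Nina=3, Xander=5
Event 4 (Xander -> Nina, 3): Xander: 5 -> 2, Nina: 3 -> 6. State: Uma=7, Carol=0, Nina=6, Xander=2
Event 5 (Nina -5): Nina: 6 -> 1. State: Uma=7, Carol=0, Nina=1, Xander=2

Nina's final count: 1

Answer: 1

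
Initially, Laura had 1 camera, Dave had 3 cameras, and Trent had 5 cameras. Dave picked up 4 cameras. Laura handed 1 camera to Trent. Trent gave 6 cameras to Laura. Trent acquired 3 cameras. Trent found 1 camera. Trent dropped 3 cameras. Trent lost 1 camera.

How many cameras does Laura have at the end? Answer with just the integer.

Tracking counts step by step:
Start: Laura=1, Dave=3, Trent=5
Event 1 (Dave +4): Dave: 3 -> 7. State: Laura=1, Dave=7, Trent=5
Event 2 (Laura -> Trent, 1): Laura: 1 -> 0, Trent: 5 -> 6. State: Laura=0, Dave=7, Trent=6
Event 3 (Trent -> Laura, 6): Trent: 6 -> 0, Laura: 0 -> 6. State: Laura=6, Dave=7, Trent=0
Event 4 (Trent +3): Trent: 0 -> 3. State: Laura=6, Dave=7, Trent=3
Event 5 (Trent +1): Trent: 3 -> 4. State: Laura=6, Dave=7, Trent=4
Event 6 (Trent -3): Trent: 4 -> 1. State: Laura=6, Dave=7, Trent=1
Event 7 (Trent -1): Trent: 1 -> 0. State: Laura=6, Dave=7, Trent=0

Laura's final count: 6

Answer: 6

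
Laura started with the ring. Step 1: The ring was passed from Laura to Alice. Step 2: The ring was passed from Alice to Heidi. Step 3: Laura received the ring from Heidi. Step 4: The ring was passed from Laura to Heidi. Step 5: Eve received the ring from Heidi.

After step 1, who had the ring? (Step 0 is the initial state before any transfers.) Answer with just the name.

Answer: Alice

Derivation:
Tracking the ring holder through step 1:
After step 0 (start): Laura
After step 1: Alice

At step 1, the holder is Alice.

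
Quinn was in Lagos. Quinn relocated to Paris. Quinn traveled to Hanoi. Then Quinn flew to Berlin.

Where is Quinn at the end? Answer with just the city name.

Answer: Berlin

Derivation:
Tracking Quinn's location:
Start: Quinn is in Lagos.
After move 1: Lagos -> Paris. Quinn is in Paris.
After move 2: Paris -> Hanoi. Quinn is in Hanoi.
After move 3: Hanoi -> Berlin. Quinn is in Berlin.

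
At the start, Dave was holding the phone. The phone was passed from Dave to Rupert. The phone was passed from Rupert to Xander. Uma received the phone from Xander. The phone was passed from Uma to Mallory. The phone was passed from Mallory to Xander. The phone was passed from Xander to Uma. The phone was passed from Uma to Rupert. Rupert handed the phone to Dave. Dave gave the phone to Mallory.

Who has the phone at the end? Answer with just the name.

Tracking the phone through each event:
Start: Dave has the phone.
After event 1: Rupert has the phone.
After event 2: Xander has the phone.
After event 3: Uma has the phone.
After event 4: Mallory has the phone.
After event 5: Xander has the phone.
After event 6: Uma has the phone.
After event 7: Rupert has the phone.
After event 8: Dave has the phone.
After event 9: Mallory has the phone.

Answer: Mallory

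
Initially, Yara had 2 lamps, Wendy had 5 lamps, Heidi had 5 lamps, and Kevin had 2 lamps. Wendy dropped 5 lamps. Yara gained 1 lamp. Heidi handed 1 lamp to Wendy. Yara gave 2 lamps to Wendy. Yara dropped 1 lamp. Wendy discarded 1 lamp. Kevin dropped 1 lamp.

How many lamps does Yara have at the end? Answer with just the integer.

Tracking counts step by step:
Start: Yara=2, Wendy=5, Heidi=5, Kevin=2
Event 1 (Wendy -5): Wendy: 5 -> 0. State: Yara=2, Wendy=0, Heidi=5, Kevin=2
Event 2 (Yara +1): Yara: 2 -> 3. State: Yara=3, Wendy=0, Heidi=5, Kevin=2
Event 3 (Heidi -> Wendy, 1): Heidi: 5 -> 4, Wendy: 0 -> 1. State: Yara=3, Wendy=1, Heidi=4, Kevin=2
Event 4 (Yara -> Wendy, 2): Yara: 3 -> 1, Wendy: 1 -> 3. State: Yara=1, Wendy=3, Heidi=4, Kevin=2
Event 5 (Yara -1): Yara: 1 -> 0. State: Yara=0, Wendy=3, Heidi=4, Kevin=2
Event 6 (Wendy -1): Wendy: 3 -> 2. State: Yara=0, Wendy=2, Heidi=4, Kevin=2
Event 7 (Kevin -1): Kevin: 2 -> 1. State: Yara=0, Wendy=2, Heidi=4, Kevin=1

Yara's final count: 0

Answer: 0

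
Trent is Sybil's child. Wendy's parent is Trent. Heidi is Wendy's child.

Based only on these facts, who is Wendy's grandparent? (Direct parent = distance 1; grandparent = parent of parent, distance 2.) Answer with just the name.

Answer: Sybil

Derivation:
Reconstructing the parent chain from the given facts:
  Sybil -> Trent -> Wendy -> Heidi
(each arrow means 'parent of the next')
Positions in the chain (0 = top):
  position of Sybil: 0
  position of Trent: 1
  position of Wendy: 2
  position of Heidi: 3

Wendy is at position 2; the grandparent is 2 steps up the chain, i.e. position 0: Sybil.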